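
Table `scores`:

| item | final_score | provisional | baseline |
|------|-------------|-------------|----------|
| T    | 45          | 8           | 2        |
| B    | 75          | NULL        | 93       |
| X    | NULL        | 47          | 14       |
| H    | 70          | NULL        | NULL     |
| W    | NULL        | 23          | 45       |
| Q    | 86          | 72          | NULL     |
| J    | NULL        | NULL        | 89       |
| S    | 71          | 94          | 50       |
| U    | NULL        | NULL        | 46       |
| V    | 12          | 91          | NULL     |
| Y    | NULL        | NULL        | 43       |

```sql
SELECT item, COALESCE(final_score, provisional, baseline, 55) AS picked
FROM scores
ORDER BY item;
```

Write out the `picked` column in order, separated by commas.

75, 70, 89, 86, 71, 45, 46, 12, 23, 47, 43

item=B: final_score=75 → 75
item=H: final_score=70 → 70
item=J: final_score=NULL, provisional=NULL, baseline=89 → 89
item=Q: final_score=86 → 86
item=S: final_score=71 → 71
item=T: final_score=45 → 45
item=U: final_score=NULL, provisional=NULL, baseline=46 → 46
item=V: final_score=12 → 12
item=W: final_score=NULL, provisional=23 → 23
item=X: final_score=NULL, provisional=47 → 47
item=Y: final_score=NULL, provisional=NULL, baseline=43 → 43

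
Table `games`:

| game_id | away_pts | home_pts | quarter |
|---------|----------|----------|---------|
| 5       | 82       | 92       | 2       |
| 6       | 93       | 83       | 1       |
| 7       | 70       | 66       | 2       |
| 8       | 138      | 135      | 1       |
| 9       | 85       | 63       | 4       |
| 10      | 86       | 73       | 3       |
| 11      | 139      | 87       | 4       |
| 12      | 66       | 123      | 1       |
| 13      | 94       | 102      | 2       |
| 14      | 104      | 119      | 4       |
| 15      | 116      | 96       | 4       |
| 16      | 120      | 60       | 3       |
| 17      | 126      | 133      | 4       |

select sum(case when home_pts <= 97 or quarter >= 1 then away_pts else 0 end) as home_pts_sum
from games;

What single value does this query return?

1319

game_id=5: ✓ → 82
game_id=6: ✓ → 93
game_id=7: ✓ → 70
game_id=8: ✓ → 138
game_id=9: ✓ → 85
game_id=10: ✓ → 86
game_id=11: ✓ → 139
game_id=12: ✓ → 66
game_id=13: ✓ → 94
game_id=14: ✓ → 104
game_id=15: ✓ → 116
game_id=16: ✓ → 120
game_id=17: ✓ → 126
home_pts_sum = 82 + 93 + 70 + 138 + 85 + 86 + 139 + 66 + 94 + 104 + 116 + 120 + 126 = 1319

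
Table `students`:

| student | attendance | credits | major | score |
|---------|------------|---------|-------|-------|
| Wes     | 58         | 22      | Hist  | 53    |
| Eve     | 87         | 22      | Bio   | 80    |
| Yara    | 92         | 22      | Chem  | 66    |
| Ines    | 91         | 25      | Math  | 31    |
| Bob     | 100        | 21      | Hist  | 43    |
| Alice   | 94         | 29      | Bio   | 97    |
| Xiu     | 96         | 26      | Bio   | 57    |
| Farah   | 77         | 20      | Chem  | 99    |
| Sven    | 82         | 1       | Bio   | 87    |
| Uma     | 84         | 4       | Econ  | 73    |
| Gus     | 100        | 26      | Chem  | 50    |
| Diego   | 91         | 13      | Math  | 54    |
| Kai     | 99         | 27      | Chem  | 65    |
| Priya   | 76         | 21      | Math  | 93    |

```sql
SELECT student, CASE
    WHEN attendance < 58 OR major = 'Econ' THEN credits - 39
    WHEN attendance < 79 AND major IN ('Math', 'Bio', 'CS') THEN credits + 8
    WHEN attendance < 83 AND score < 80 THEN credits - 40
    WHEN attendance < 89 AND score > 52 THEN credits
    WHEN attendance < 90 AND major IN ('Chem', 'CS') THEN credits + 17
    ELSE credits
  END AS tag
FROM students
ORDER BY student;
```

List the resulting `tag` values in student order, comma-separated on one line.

student=Alice: ELSE → 29
student=Bob: ELSE → 21
student=Diego: ELSE → 13
student=Eve: attendance < 89 AND score > 52 → 22
student=Farah: attendance < 89 AND score > 52 → 20
student=Gus: ELSE → 26
student=Ines: ELSE → 25
student=Kai: ELSE → 27
student=Priya: attendance < 79 AND major IN ('Math', 'Bio', 'CS') → 29
student=Sven: attendance < 89 AND score > 52 → 1
student=Uma: attendance < 58 OR major = 'Econ' → -35
student=Wes: attendance < 83 AND score < 80 → -18
student=Xiu: ELSE → 26
student=Yara: ELSE → 22

29, 21, 13, 22, 20, 26, 25, 27, 29, 1, -35, -18, 26, 22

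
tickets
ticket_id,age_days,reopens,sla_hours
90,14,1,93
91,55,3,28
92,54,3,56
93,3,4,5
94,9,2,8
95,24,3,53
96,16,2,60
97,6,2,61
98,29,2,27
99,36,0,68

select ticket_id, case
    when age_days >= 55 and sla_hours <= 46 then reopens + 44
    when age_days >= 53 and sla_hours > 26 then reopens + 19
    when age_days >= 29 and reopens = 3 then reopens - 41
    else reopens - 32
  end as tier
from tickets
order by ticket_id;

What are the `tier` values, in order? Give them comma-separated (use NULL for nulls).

-31, 47, 22, -28, -30, -29, -30, -30, -30, -32

ticket_id=90: ELSE → -31
ticket_id=91: age_days >= 55 and sla_hours <= 46 → 47
ticket_id=92: age_days >= 53 and sla_hours > 26 → 22
ticket_id=93: ELSE → -28
ticket_id=94: ELSE → -30
ticket_id=95: ELSE → -29
ticket_id=96: ELSE → -30
ticket_id=97: ELSE → -30
ticket_id=98: ELSE → -30
ticket_id=99: ELSE → -32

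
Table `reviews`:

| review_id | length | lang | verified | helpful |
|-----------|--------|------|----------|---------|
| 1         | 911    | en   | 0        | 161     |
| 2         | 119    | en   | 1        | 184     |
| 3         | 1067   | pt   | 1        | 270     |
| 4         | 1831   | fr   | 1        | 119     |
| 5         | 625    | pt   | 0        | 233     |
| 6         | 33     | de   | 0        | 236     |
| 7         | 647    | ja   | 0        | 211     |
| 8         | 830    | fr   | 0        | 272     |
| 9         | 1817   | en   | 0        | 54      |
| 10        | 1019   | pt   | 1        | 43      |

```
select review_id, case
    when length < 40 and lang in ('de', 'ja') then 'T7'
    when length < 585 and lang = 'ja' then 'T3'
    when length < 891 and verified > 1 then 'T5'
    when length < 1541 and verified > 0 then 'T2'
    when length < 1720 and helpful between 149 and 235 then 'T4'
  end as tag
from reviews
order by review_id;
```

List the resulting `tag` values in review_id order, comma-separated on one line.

T4, T2, T2, NULL, T4, T7, T4, NULL, NULL, T2

review_id=1: length < 1720 and helpful between 149 and 235 → T4
review_id=2: length < 1541 and verified > 0 → T2
review_id=3: length < 1541 and verified > 0 → T2
review_id=4: (no match → NULL) → NULL
review_id=5: length < 1720 and helpful between 149 and 235 → T4
review_id=6: length < 40 and lang in ('de', 'ja') → T7
review_id=7: length < 1720 and helpful between 149 and 235 → T4
review_id=8: (no match → NULL) → NULL
review_id=9: (no match → NULL) → NULL
review_id=10: length < 1541 and verified > 0 → T2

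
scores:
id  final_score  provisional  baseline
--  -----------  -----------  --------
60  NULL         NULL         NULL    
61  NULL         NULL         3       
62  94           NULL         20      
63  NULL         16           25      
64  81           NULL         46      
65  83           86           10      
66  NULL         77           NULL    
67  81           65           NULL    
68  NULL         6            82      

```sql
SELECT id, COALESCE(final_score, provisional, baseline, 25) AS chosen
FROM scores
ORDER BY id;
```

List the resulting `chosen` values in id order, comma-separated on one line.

25, 3, 94, 16, 81, 83, 77, 81, 6

id=60: final_score=NULL, provisional=NULL, baseline=NULL, → literal 25 → 25
id=61: final_score=NULL, provisional=NULL, baseline=3 → 3
id=62: final_score=94 → 94
id=63: final_score=NULL, provisional=16 → 16
id=64: final_score=81 → 81
id=65: final_score=83 → 83
id=66: final_score=NULL, provisional=77 → 77
id=67: final_score=81 → 81
id=68: final_score=NULL, provisional=6 → 6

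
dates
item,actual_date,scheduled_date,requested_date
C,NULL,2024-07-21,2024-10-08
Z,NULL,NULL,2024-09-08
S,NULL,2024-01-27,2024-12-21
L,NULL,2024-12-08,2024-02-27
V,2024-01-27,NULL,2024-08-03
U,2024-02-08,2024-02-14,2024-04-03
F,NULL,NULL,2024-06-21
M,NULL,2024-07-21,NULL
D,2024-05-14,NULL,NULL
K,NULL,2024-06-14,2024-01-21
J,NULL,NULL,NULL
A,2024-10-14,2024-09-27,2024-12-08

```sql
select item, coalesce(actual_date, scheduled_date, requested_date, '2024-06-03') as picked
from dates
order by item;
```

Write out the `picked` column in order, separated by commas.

item=A: actual_date=2024-10-14 → 2024-10-14
item=C: actual_date=NULL, scheduled_date=2024-07-21 → 2024-07-21
item=D: actual_date=2024-05-14 → 2024-05-14
item=F: actual_date=NULL, scheduled_date=NULL, requested_date=2024-06-21 → 2024-06-21
item=J: actual_date=NULL, scheduled_date=NULL, requested_date=NULL, → literal 2024-06-03 → 2024-06-03
item=K: actual_date=NULL, scheduled_date=2024-06-14 → 2024-06-14
item=L: actual_date=NULL, scheduled_date=2024-12-08 → 2024-12-08
item=M: actual_date=NULL, scheduled_date=2024-07-21 → 2024-07-21
item=S: actual_date=NULL, scheduled_date=2024-01-27 → 2024-01-27
item=U: actual_date=2024-02-08 → 2024-02-08
item=V: actual_date=2024-01-27 → 2024-01-27
item=Z: actual_date=NULL, scheduled_date=NULL, requested_date=2024-09-08 → 2024-09-08

2024-10-14, 2024-07-21, 2024-05-14, 2024-06-21, 2024-06-03, 2024-06-14, 2024-12-08, 2024-07-21, 2024-01-27, 2024-02-08, 2024-01-27, 2024-09-08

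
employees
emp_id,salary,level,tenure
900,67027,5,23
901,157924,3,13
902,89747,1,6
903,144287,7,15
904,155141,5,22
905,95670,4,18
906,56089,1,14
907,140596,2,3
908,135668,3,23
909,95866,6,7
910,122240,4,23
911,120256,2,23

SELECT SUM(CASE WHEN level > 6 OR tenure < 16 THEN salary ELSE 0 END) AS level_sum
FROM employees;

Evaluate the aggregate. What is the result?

emp_id=900: ✗
emp_id=901: ✓ → 157924
emp_id=902: ✓ → 89747
emp_id=903: ✓ → 144287
emp_id=904: ✗
emp_id=905: ✗
emp_id=906: ✓ → 56089
emp_id=907: ✓ → 140596
emp_id=908: ✗
emp_id=909: ✓ → 95866
emp_id=910: ✗
emp_id=911: ✗
level_sum = 157924 + 89747 + 144287 + 56089 + 140596 + 95866 = 684509

684509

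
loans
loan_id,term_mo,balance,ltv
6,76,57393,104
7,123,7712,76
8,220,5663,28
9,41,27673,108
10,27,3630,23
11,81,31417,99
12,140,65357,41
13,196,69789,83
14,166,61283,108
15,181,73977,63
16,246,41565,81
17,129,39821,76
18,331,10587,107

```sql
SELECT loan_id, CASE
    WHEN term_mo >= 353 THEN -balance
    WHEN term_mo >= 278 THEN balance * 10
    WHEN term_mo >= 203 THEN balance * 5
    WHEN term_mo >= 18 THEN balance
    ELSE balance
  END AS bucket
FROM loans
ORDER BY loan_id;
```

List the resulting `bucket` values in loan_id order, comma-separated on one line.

57393, 7712, 28315, 27673, 3630, 31417, 65357, 69789, 61283, 73977, 207825, 39821, 105870

loan_id=6: term_mo >= 18 → 57393
loan_id=7: term_mo >= 18 → 7712
loan_id=8: term_mo >= 203 → 28315
loan_id=9: term_mo >= 18 → 27673
loan_id=10: term_mo >= 18 → 3630
loan_id=11: term_mo >= 18 → 31417
loan_id=12: term_mo >= 18 → 65357
loan_id=13: term_mo >= 18 → 69789
loan_id=14: term_mo >= 18 → 61283
loan_id=15: term_mo >= 18 → 73977
loan_id=16: term_mo >= 203 → 207825
loan_id=17: term_mo >= 18 → 39821
loan_id=18: term_mo >= 278 → 105870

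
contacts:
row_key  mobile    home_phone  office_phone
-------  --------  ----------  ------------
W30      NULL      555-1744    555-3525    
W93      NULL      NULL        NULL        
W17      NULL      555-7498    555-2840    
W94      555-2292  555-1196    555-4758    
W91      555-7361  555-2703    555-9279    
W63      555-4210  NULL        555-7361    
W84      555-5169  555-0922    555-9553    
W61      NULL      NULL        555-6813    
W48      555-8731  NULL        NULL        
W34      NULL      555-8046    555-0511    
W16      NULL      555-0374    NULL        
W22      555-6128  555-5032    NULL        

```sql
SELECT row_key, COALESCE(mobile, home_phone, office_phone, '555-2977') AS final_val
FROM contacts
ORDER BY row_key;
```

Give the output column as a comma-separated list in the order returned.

555-0374, 555-7498, 555-6128, 555-1744, 555-8046, 555-8731, 555-6813, 555-4210, 555-5169, 555-7361, 555-2977, 555-2292

row_key=W16: mobile=NULL, home_phone=555-0374 → 555-0374
row_key=W17: mobile=NULL, home_phone=555-7498 → 555-7498
row_key=W22: mobile=555-6128 → 555-6128
row_key=W30: mobile=NULL, home_phone=555-1744 → 555-1744
row_key=W34: mobile=NULL, home_phone=555-8046 → 555-8046
row_key=W48: mobile=555-8731 → 555-8731
row_key=W61: mobile=NULL, home_phone=NULL, office_phone=555-6813 → 555-6813
row_key=W63: mobile=555-4210 → 555-4210
row_key=W84: mobile=555-5169 → 555-5169
row_key=W91: mobile=555-7361 → 555-7361
row_key=W93: mobile=NULL, home_phone=NULL, office_phone=NULL, → literal 555-2977 → 555-2977
row_key=W94: mobile=555-2292 → 555-2292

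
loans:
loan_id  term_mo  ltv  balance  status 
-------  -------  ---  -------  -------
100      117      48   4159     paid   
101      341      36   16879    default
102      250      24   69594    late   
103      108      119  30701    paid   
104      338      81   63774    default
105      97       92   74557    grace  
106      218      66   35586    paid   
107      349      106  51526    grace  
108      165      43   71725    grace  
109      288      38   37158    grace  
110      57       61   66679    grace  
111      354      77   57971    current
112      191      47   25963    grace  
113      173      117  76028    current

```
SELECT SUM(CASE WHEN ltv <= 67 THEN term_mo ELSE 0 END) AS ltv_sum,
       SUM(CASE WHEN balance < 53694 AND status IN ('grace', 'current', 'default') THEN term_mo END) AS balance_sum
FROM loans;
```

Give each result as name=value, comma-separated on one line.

[ltv_sum: ltv <= 67]
loan_id=100: ✓ → 117
loan_id=101: ✓ → 341
loan_id=102: ✓ → 250
loan_id=103: ✗
loan_id=104: ✗
loan_id=105: ✗
loan_id=106: ✓ → 218
loan_id=107: ✗
loan_id=108: ✓ → 165
loan_id=109: ✓ → 288
loan_id=110: ✓ → 57
loan_id=111: ✗
loan_id=112: ✓ → 191
loan_id=113: ✗
ltv_sum = 117 + 341 + 250 + 218 + 165 + 288 + 57 + 191 = 1627
—
[balance_sum: balance < 53694 AND status IN ('grace', 'current', 'default')]
loan_id=100: ✗
loan_id=101: ✓ → 341
loan_id=102: ✗
loan_id=103: ✗
loan_id=104: ✗
loan_id=105: ✗
loan_id=106: ✗
loan_id=107: ✓ → 349
loan_id=108: ✗
loan_id=109: ✓ → 288
loan_id=110: ✗
loan_id=111: ✗
loan_id=112: ✓ → 191
loan_id=113: ✗
balance_sum = 341 + 349 + 288 + 191 = 1169

ltv_sum=1627, balance_sum=1169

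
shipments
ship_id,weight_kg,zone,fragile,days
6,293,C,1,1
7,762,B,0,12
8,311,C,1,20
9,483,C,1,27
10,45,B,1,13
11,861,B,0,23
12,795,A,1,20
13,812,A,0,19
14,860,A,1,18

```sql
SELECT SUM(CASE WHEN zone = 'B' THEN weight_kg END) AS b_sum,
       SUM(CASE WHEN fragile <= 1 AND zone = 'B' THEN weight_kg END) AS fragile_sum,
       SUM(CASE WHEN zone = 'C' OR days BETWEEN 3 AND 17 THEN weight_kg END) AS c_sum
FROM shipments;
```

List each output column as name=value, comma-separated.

b_sum=1668, fragile_sum=1668, c_sum=1894

[b_sum: zone = 'B']
ship_id=6: ✗
ship_id=7: ✓ → 762
ship_id=8: ✗
ship_id=9: ✗
ship_id=10: ✓ → 45
ship_id=11: ✓ → 861
ship_id=12: ✗
ship_id=13: ✗
ship_id=14: ✗
b_sum = 762 + 45 + 861 = 1668
—
[fragile_sum: fragile <= 1 AND zone = 'B']
ship_id=6: ✗
ship_id=7: ✓ → 762
ship_id=8: ✗
ship_id=9: ✗
ship_id=10: ✓ → 45
ship_id=11: ✓ → 861
ship_id=12: ✗
ship_id=13: ✗
ship_id=14: ✗
fragile_sum = 762 + 45 + 861 = 1668
—
[c_sum: zone = 'C' OR days BETWEEN 3 AND 17]
ship_id=6: ✓ → 293
ship_id=7: ✓ → 762
ship_id=8: ✓ → 311
ship_id=9: ✓ → 483
ship_id=10: ✓ → 45
ship_id=11: ✗
ship_id=12: ✗
ship_id=13: ✗
ship_id=14: ✗
c_sum = 293 + 762 + 311 + 483 + 45 = 1894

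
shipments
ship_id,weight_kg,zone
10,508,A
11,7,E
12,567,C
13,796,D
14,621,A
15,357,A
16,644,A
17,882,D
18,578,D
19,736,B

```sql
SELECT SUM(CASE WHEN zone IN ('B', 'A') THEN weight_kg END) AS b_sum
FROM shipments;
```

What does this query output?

2866

ship_id=10: ✓ → 508
ship_id=11: ✗
ship_id=12: ✗
ship_id=13: ✗
ship_id=14: ✓ → 621
ship_id=15: ✓ → 357
ship_id=16: ✓ → 644
ship_id=17: ✗
ship_id=18: ✗
ship_id=19: ✓ → 736
b_sum = 508 + 621 + 357 + 644 + 736 = 2866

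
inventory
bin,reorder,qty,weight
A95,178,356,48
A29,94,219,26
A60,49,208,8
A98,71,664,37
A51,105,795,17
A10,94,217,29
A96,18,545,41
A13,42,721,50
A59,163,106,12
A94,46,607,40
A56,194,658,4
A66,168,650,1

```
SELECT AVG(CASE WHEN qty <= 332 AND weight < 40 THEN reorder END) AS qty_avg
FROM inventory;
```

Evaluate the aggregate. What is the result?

bin=A95: ✗
bin=A29: ✓ → 94
bin=A60: ✓ → 49
bin=A98: ✗
bin=A51: ✗
bin=A10: ✓ → 94
bin=A96: ✗
bin=A13: ✗
bin=A59: ✓ → 163
bin=A94: ✗
bin=A56: ✗
bin=A66: ✗
qty_avg = (94 + 49 + 94 + 163) / 4 = 100

100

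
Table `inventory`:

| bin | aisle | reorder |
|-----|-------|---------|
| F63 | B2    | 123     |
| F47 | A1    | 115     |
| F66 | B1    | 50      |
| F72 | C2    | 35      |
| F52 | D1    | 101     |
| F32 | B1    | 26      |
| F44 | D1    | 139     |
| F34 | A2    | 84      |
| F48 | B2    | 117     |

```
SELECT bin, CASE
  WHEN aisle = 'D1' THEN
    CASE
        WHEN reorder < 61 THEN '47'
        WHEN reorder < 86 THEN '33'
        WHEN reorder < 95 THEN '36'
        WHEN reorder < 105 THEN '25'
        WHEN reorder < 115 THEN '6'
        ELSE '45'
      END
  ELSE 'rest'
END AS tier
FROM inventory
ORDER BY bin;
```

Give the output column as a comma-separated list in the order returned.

bin=F32: aisle='B1' → outer ELSE → rest
bin=F34: aisle='A2' → outer ELSE → rest
bin=F44: aisle='D1' → inner[ELSE] → 45
bin=F47: aisle='A1' → outer ELSE → rest
bin=F48: aisle='B2' → outer ELSE → rest
bin=F52: aisle='D1' → inner[reorder < 105] → 25
bin=F63: aisle='B2' → outer ELSE → rest
bin=F66: aisle='B1' → outer ELSE → rest
bin=F72: aisle='C2' → outer ELSE → rest

rest, rest, 45, rest, rest, 25, rest, rest, rest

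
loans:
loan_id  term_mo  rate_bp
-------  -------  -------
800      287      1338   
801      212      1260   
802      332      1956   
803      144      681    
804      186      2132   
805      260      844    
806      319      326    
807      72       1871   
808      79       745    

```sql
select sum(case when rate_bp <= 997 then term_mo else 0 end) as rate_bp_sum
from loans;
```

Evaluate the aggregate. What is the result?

802

loan_id=800: ✗
loan_id=801: ✗
loan_id=802: ✗
loan_id=803: ✓ → 144
loan_id=804: ✗
loan_id=805: ✓ → 260
loan_id=806: ✓ → 319
loan_id=807: ✗
loan_id=808: ✓ → 79
rate_bp_sum = 144 + 260 + 319 + 79 = 802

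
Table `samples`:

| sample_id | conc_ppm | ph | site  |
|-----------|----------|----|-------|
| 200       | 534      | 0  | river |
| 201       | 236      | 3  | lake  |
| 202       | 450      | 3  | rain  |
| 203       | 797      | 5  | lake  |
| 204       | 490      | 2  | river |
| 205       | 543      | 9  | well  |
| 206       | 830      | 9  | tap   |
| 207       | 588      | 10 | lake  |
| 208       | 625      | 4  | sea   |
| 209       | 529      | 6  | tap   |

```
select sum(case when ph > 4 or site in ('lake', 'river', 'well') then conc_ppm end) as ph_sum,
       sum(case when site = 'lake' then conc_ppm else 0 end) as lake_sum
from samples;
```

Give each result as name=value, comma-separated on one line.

ph_sum=4547, lake_sum=1621

[ph_sum: ph > 4 or site in ('lake', 'river', 'well')]
sample_id=200: ✓ → 534
sample_id=201: ✓ → 236
sample_id=202: ✗
sample_id=203: ✓ → 797
sample_id=204: ✓ → 490
sample_id=205: ✓ → 543
sample_id=206: ✓ → 830
sample_id=207: ✓ → 588
sample_id=208: ✗
sample_id=209: ✓ → 529
ph_sum = 534 + 236 + 797 + 490 + 543 + 830 + 588 + 529 = 4547
—
[lake_sum: site = 'lake']
sample_id=200: ✗
sample_id=201: ✓ → 236
sample_id=202: ✗
sample_id=203: ✓ → 797
sample_id=204: ✗
sample_id=205: ✗
sample_id=206: ✗
sample_id=207: ✓ → 588
sample_id=208: ✗
sample_id=209: ✗
lake_sum = 236 + 797 + 588 = 1621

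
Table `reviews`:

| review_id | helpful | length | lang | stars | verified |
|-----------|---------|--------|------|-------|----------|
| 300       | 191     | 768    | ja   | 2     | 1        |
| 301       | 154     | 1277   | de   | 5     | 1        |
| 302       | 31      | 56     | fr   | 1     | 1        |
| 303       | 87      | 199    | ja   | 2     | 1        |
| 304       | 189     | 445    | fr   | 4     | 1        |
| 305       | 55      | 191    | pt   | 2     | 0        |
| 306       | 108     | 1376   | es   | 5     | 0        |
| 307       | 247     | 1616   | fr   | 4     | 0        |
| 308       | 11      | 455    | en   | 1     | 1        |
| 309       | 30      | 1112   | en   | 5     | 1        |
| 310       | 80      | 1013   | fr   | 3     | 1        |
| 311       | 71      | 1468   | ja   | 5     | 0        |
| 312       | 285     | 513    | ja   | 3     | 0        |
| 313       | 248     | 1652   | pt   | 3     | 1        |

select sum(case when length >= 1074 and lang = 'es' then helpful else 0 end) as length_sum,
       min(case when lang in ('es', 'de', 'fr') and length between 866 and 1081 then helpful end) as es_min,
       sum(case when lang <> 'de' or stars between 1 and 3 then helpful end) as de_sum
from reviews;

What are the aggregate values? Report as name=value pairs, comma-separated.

length_sum=108, es_min=80, de_sum=1633

[length_sum: length >= 1074 and lang = 'es']
review_id=300: ✗
review_id=301: ✗
review_id=302: ✗
review_id=303: ✗
review_id=304: ✗
review_id=305: ✗
review_id=306: ✓ → 108
review_id=307: ✗
review_id=308: ✗
review_id=309: ✗
review_id=310: ✗
review_id=311: ✗
review_id=312: ✗
review_id=313: ✗
length_sum = 108
—
[es_min: lang in ('es', 'de', 'fr') and length between 866 and 1081]
review_id=300: ✗
review_id=301: ✗
review_id=302: ✗
review_id=303: ✗
review_id=304: ✗
review_id=305: ✗
review_id=306: ✗
review_id=307: ✗
review_id=308: ✗
review_id=309: ✗
review_id=310: ✓ → 80
review_id=311: ✗
review_id=312: ✗
review_id=313: ✗
es_min = MIN(80) = 80
—
[de_sum: lang <> 'de' or stars between 1 and 3]
review_id=300: ✓ → 191
review_id=301: ✗
review_id=302: ✓ → 31
review_id=303: ✓ → 87
review_id=304: ✓ → 189
review_id=305: ✓ → 55
review_id=306: ✓ → 108
review_id=307: ✓ → 247
review_id=308: ✓ → 11
review_id=309: ✓ → 30
review_id=310: ✓ → 80
review_id=311: ✓ → 71
review_id=312: ✓ → 285
review_id=313: ✓ → 248
de_sum = 191 + 31 + 87 + 189 + 55 + 108 + 247 + 11 + 30 + 80 + 71 + 285 + 248 = 1633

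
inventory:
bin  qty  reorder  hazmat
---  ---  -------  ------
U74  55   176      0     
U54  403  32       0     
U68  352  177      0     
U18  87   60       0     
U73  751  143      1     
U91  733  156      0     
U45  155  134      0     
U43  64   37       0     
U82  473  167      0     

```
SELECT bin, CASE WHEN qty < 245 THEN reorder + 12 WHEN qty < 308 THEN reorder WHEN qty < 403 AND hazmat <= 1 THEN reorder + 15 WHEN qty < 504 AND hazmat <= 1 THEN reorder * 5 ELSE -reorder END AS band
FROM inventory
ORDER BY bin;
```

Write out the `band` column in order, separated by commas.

bin=U18: qty < 245 → 72
bin=U43: qty < 245 → 49
bin=U45: qty < 245 → 146
bin=U54: qty < 504 AND hazmat <= 1 → 160
bin=U68: qty < 403 AND hazmat <= 1 → 192
bin=U73: ELSE → -143
bin=U74: qty < 245 → 188
bin=U82: qty < 504 AND hazmat <= 1 → 835
bin=U91: ELSE → -156

72, 49, 146, 160, 192, -143, 188, 835, -156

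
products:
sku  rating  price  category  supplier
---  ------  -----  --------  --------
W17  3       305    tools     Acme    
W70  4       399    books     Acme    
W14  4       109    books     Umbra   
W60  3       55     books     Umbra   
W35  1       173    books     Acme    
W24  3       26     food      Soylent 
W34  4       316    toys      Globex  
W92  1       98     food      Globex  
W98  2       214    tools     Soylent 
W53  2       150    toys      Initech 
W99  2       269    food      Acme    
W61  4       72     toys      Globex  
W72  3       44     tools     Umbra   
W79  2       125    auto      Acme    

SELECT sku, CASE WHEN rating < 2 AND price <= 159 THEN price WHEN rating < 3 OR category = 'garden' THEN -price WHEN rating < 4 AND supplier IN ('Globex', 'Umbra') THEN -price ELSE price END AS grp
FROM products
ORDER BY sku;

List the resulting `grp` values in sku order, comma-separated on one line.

sku=W14: ELSE → 109
sku=W17: ELSE → 305
sku=W24: ELSE → 26
sku=W34: ELSE → 316
sku=W35: rating < 3 OR category = 'garden' → -173
sku=W53: rating < 3 OR category = 'garden' → -150
sku=W60: rating < 4 AND supplier IN ('Globex', 'Umbra') → -55
sku=W61: ELSE → 72
sku=W70: ELSE → 399
sku=W72: rating < 4 AND supplier IN ('Globex', 'Umbra') → -44
sku=W79: rating < 3 OR category = 'garden' → -125
sku=W92: rating < 2 AND price <= 159 → 98
sku=W98: rating < 3 OR category = 'garden' → -214
sku=W99: rating < 3 OR category = 'garden' → -269

109, 305, 26, 316, -173, -150, -55, 72, 399, -44, -125, 98, -214, -269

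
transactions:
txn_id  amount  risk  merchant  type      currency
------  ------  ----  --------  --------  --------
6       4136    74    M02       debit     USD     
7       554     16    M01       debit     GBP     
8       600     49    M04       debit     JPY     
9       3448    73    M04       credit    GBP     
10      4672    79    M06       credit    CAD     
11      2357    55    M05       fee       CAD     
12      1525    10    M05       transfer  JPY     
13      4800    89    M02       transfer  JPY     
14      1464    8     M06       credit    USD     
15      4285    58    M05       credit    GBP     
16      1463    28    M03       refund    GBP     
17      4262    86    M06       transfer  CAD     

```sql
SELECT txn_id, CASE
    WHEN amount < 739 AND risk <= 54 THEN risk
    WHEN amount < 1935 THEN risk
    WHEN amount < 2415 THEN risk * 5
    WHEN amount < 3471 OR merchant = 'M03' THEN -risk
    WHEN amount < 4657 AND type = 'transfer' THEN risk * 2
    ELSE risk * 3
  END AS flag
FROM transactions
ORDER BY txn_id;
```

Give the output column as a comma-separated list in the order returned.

txn_id=6: ELSE → 222
txn_id=7: amount < 739 AND risk <= 54 → 16
txn_id=8: amount < 739 AND risk <= 54 → 49
txn_id=9: amount < 3471 OR merchant = 'M03' → -73
txn_id=10: ELSE → 237
txn_id=11: amount < 2415 → 275
txn_id=12: amount < 1935 → 10
txn_id=13: ELSE → 267
txn_id=14: amount < 1935 → 8
txn_id=15: ELSE → 174
txn_id=16: amount < 1935 → 28
txn_id=17: amount < 4657 AND type = 'transfer' → 172

222, 16, 49, -73, 237, 275, 10, 267, 8, 174, 28, 172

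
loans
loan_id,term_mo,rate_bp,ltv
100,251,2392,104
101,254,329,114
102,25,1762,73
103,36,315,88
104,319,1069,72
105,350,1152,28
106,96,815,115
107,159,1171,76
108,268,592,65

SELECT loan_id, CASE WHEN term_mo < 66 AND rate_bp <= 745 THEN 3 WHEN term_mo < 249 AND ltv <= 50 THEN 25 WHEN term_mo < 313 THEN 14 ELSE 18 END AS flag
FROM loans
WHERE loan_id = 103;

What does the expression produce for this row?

3

loan_id = 103: term_mo=36, rate_bp=315, ltv=88.
term_mo < 66 AND rate_bp <= 745 → true → 3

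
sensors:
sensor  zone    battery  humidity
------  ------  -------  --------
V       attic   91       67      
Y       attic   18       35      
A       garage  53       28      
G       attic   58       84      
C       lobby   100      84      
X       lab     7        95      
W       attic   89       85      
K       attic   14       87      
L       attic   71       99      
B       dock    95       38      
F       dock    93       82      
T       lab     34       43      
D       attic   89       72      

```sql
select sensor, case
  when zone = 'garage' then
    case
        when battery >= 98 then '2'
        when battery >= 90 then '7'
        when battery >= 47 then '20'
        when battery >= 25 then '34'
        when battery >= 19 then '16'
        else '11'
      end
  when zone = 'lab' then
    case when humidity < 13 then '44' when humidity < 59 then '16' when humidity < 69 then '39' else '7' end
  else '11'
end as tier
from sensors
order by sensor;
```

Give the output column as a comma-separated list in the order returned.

sensor=A: zone='garage' → inner[battery >= 47] → 20
sensor=B: zone='dock' → outer ELSE → 11
sensor=C: zone='lobby' → outer ELSE → 11
sensor=D: zone='attic' → outer ELSE → 11
sensor=F: zone='dock' → outer ELSE → 11
sensor=G: zone='attic' → outer ELSE → 11
sensor=K: zone='attic' → outer ELSE → 11
sensor=L: zone='attic' → outer ELSE → 11
sensor=T: zone='lab' → inner[humidity < 59] → 16
sensor=V: zone='attic' → outer ELSE → 11
sensor=W: zone='attic' → outer ELSE → 11
sensor=X: zone='lab' → inner[ELSE] → 7
sensor=Y: zone='attic' → outer ELSE → 11

20, 11, 11, 11, 11, 11, 11, 11, 16, 11, 11, 7, 11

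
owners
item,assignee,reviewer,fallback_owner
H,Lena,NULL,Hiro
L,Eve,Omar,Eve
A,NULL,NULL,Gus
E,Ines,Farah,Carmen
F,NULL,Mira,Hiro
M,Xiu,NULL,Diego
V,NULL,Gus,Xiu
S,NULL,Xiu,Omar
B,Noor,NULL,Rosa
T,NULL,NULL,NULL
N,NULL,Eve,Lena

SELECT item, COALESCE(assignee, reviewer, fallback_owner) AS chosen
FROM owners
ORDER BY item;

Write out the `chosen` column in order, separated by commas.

item=A: assignee=NULL, reviewer=NULL, fallback_owner=Gus → Gus
item=B: assignee=Noor → Noor
item=E: assignee=Ines → Ines
item=F: assignee=NULL, reviewer=Mira → Mira
item=H: assignee=Lena → Lena
item=L: assignee=Eve → Eve
item=M: assignee=Xiu → Xiu
item=N: assignee=NULL, reviewer=Eve → Eve
item=S: assignee=NULL, reviewer=Xiu → Xiu
item=T: assignee=NULL, reviewer=NULL, fallback_owner=NULL (all NULL) → NULL
item=V: assignee=NULL, reviewer=Gus → Gus

Gus, Noor, Ines, Mira, Lena, Eve, Xiu, Eve, Xiu, NULL, Gus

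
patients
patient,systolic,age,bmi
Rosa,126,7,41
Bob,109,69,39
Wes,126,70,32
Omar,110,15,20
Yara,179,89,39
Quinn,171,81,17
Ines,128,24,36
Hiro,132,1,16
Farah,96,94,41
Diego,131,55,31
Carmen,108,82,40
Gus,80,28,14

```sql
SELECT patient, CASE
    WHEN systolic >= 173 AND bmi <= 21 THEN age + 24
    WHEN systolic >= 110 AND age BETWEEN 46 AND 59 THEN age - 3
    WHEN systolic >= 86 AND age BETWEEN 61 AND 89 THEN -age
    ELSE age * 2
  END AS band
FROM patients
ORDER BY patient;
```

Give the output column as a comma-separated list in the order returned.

-69, -82, 52, 188, 56, 2, 48, 30, -81, 14, -70, -89

patient=Bob: systolic >= 86 AND age BETWEEN 61 AND 89 → -69
patient=Carmen: systolic >= 86 AND age BETWEEN 61 AND 89 → -82
patient=Diego: systolic >= 110 AND age BETWEEN 46 AND 59 → 52
patient=Farah: ELSE → 188
patient=Gus: ELSE → 56
patient=Hiro: ELSE → 2
patient=Ines: ELSE → 48
patient=Omar: ELSE → 30
patient=Quinn: systolic >= 86 AND age BETWEEN 61 AND 89 → -81
patient=Rosa: ELSE → 14
patient=Wes: systolic >= 86 AND age BETWEEN 61 AND 89 → -70
patient=Yara: systolic >= 86 AND age BETWEEN 61 AND 89 → -89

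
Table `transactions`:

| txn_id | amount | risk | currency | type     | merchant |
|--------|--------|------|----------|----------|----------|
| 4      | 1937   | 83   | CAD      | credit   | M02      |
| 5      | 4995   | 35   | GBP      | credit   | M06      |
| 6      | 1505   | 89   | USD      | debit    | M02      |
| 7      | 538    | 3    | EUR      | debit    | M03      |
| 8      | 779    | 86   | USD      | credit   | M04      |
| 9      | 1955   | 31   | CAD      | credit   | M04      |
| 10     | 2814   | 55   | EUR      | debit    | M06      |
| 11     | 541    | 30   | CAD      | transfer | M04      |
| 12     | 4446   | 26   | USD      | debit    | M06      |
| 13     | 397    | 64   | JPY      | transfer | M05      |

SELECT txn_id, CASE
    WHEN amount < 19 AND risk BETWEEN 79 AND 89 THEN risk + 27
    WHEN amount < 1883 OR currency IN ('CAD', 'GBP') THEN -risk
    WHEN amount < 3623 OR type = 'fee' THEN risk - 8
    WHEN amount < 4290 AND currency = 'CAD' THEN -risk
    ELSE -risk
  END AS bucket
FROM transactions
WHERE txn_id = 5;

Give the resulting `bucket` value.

txn_id = 5: amount=4995, risk=35, currency=GBP, type=credit, merchant=M06.
amount < 19 AND risk BETWEEN 79 AND 89 → false
amount < 1883 OR currency IN ('CAD', 'GBP') → true → -35

-35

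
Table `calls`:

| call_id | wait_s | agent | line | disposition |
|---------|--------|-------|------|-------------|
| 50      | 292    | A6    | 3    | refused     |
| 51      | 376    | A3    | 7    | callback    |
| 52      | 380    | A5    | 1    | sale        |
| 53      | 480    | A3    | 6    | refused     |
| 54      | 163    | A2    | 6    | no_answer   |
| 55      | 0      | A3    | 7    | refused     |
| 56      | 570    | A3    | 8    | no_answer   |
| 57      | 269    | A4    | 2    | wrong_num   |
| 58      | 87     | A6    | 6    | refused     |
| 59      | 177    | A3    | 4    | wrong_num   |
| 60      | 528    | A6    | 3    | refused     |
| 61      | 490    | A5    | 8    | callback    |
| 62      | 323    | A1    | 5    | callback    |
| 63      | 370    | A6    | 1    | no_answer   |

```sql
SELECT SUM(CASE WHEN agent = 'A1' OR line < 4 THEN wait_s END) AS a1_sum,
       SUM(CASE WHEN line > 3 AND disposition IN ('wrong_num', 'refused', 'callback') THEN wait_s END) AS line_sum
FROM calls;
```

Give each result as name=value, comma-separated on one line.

a1_sum=2162, line_sum=1933

[a1_sum: agent = 'A1' OR line < 4]
call_id=50: ✓ → 292
call_id=51: ✗
call_id=52: ✓ → 380
call_id=53: ✗
call_id=54: ✗
call_id=55: ✗
call_id=56: ✗
call_id=57: ✓ → 269
call_id=58: ✗
call_id=59: ✗
call_id=60: ✓ → 528
call_id=61: ✗
call_id=62: ✓ → 323
call_id=63: ✓ → 370
a1_sum = 292 + 380 + 269 + 528 + 323 + 370 = 2162
—
[line_sum: line > 3 AND disposition IN ('wrong_num', 'refused', 'callback')]
call_id=50: ✗
call_id=51: ✓ → 376
call_id=52: ✗
call_id=53: ✓ → 480
call_id=54: ✗
call_id=55: ✓ → 0
call_id=56: ✗
call_id=57: ✗
call_id=58: ✓ → 87
call_id=59: ✓ → 177
call_id=60: ✗
call_id=61: ✓ → 490
call_id=62: ✓ → 323
call_id=63: ✗
line_sum = 376 + 480 + 87 + 177 + 490 + 323 = 1933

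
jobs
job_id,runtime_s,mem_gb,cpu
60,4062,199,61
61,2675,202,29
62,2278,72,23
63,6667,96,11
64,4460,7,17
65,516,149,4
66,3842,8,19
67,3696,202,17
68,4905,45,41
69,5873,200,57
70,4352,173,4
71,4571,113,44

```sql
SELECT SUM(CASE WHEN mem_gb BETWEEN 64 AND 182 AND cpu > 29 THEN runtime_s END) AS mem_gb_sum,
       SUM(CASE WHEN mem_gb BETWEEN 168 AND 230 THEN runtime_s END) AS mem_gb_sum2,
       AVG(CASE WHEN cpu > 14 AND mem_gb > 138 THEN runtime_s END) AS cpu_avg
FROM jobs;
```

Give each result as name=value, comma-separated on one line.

mem_gb_sum=4571, mem_gb_sum2=20658, cpu_avg=4076.5

[mem_gb_sum: mem_gb BETWEEN 64 AND 182 AND cpu > 29]
job_id=60: ✗
job_id=61: ✗
job_id=62: ✗
job_id=63: ✗
job_id=64: ✗
job_id=65: ✗
job_id=66: ✗
job_id=67: ✗
job_id=68: ✗
job_id=69: ✗
job_id=70: ✗
job_id=71: ✓ → 4571
mem_gb_sum = 4571
—
[mem_gb_sum2: mem_gb BETWEEN 168 AND 230]
job_id=60: ✓ → 4062
job_id=61: ✓ → 2675
job_id=62: ✗
job_id=63: ✗
job_id=64: ✗
job_id=65: ✗
job_id=66: ✗
job_id=67: ✓ → 3696
job_id=68: ✗
job_id=69: ✓ → 5873
job_id=70: ✓ → 4352
job_id=71: ✗
mem_gb_sum2 = 4062 + 2675 + 3696 + 5873 + 4352 = 20658
—
[cpu_avg: cpu > 14 AND mem_gb > 138]
job_id=60: ✓ → 4062
job_id=61: ✓ → 2675
job_id=62: ✗
job_id=63: ✗
job_id=64: ✗
job_id=65: ✗
job_id=66: ✗
job_id=67: ✓ → 3696
job_id=68: ✗
job_id=69: ✓ → 5873
job_id=70: ✗
job_id=71: ✗
cpu_avg = (4062 + 2675 + 3696 + 5873) / 4 = 4076.5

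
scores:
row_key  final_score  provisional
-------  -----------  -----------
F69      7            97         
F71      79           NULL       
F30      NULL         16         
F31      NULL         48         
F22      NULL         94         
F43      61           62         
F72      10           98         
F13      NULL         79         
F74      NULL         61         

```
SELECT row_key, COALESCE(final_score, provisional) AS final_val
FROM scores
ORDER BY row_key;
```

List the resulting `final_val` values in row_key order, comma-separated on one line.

79, 94, 16, 48, 61, 7, 79, 10, 61

row_key=F13: final_score=NULL, provisional=79 → 79
row_key=F22: final_score=NULL, provisional=94 → 94
row_key=F30: final_score=NULL, provisional=16 → 16
row_key=F31: final_score=NULL, provisional=48 → 48
row_key=F43: final_score=61 → 61
row_key=F69: final_score=7 → 7
row_key=F71: final_score=79 → 79
row_key=F72: final_score=10 → 10
row_key=F74: final_score=NULL, provisional=61 → 61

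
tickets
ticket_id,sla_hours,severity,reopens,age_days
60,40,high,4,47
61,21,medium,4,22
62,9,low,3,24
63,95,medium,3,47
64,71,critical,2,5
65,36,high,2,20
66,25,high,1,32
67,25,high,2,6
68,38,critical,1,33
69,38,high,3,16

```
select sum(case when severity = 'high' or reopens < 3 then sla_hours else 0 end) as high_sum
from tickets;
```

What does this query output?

273

ticket_id=60: ✓ → 40
ticket_id=61: ✗
ticket_id=62: ✗
ticket_id=63: ✗
ticket_id=64: ✓ → 71
ticket_id=65: ✓ → 36
ticket_id=66: ✓ → 25
ticket_id=67: ✓ → 25
ticket_id=68: ✓ → 38
ticket_id=69: ✓ → 38
high_sum = 40 + 71 + 36 + 25 + 25 + 38 + 38 = 273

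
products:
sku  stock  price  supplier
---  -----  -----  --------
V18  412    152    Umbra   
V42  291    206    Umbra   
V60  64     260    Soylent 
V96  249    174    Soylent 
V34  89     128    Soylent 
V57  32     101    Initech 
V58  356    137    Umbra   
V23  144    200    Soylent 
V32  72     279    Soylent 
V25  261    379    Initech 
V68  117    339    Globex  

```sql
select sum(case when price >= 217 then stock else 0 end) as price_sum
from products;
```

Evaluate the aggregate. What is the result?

514

sku=V18: ✗
sku=V42: ✗
sku=V60: ✓ → 64
sku=V96: ✗
sku=V34: ✗
sku=V57: ✗
sku=V58: ✗
sku=V23: ✗
sku=V32: ✓ → 72
sku=V25: ✓ → 261
sku=V68: ✓ → 117
price_sum = 64 + 72 + 261 + 117 = 514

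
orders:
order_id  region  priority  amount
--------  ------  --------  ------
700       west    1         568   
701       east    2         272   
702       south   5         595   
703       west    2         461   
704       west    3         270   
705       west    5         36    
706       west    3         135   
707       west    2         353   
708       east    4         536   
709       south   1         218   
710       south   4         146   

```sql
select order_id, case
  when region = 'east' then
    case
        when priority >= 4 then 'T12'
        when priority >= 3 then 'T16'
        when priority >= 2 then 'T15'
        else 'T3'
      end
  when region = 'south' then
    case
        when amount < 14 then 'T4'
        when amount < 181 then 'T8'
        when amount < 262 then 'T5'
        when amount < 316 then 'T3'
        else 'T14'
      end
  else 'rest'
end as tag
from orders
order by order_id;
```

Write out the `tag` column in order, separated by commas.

order_id=700: region='west' → outer ELSE → rest
order_id=701: region='east' → inner[priority >= 2] → T15
order_id=702: region='south' → inner[ELSE] → T14
order_id=703: region='west' → outer ELSE → rest
order_id=704: region='west' → outer ELSE → rest
order_id=705: region='west' → outer ELSE → rest
order_id=706: region='west' → outer ELSE → rest
order_id=707: region='west' → outer ELSE → rest
order_id=708: region='east' → inner[priority >= 4] → T12
order_id=709: region='south' → inner[amount < 262] → T5
order_id=710: region='south' → inner[amount < 181] → T8

rest, T15, T14, rest, rest, rest, rest, rest, T12, T5, T8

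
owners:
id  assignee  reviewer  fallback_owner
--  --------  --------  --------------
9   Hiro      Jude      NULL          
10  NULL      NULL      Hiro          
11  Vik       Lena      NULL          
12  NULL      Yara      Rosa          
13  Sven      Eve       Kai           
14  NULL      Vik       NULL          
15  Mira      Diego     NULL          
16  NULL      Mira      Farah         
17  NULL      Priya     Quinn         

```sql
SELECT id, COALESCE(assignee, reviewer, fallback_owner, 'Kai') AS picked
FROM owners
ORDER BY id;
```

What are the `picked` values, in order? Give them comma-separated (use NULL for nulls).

Hiro, Hiro, Vik, Yara, Sven, Vik, Mira, Mira, Priya

id=9: assignee=Hiro → Hiro
id=10: assignee=NULL, reviewer=NULL, fallback_owner=Hiro → Hiro
id=11: assignee=Vik → Vik
id=12: assignee=NULL, reviewer=Yara → Yara
id=13: assignee=Sven → Sven
id=14: assignee=NULL, reviewer=Vik → Vik
id=15: assignee=Mira → Mira
id=16: assignee=NULL, reviewer=Mira → Mira
id=17: assignee=NULL, reviewer=Priya → Priya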